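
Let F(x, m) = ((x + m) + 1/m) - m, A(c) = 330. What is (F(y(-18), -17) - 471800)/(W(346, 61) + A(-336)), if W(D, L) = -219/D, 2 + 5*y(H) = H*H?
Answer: -13873745726/9686685 ≈ -1432.3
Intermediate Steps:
y(H) = -2/5 + H**2/5 (y(H) = -2/5 + (H*H)/5 = -2/5 + H**2/5)
F(x, m) = x + 1/m (F(x, m) = ((m + x) + 1/m) - m = (m + x + 1/m) - m = x + 1/m)
(F(y(-18), -17) - 471800)/(W(346, 61) + A(-336)) = (((-2/5 + (1/5)*(-18)**2) + 1/(-17)) - 471800)/(-219/346 + 330) = (((-2/5 + (1/5)*324) - 1/17) - 471800)/(-219*1/346 + 330) = (((-2/5 + 324/5) - 1/17) - 471800)/(-219/346 + 330) = ((322/5 - 1/17) - 471800)/(113961/346) = (5469/85 - 471800)*(346/113961) = -40097531/85*346/113961 = -13873745726/9686685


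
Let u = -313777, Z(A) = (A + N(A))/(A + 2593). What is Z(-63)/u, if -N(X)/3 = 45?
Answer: 9/36084355 ≈ 2.4942e-7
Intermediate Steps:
N(X) = -135 (N(X) = -3*45 = -135)
Z(A) = (-135 + A)/(2593 + A) (Z(A) = (A - 135)/(A + 2593) = (-135 + A)/(2593 + A))
Z(-63)/u = ((-135 - 63)/(2593 - 63))/(-313777) = (-198/2530)*(-1/313777) = ((1/2530)*(-198))*(-1/313777) = -9/115*(-1/313777) = 9/36084355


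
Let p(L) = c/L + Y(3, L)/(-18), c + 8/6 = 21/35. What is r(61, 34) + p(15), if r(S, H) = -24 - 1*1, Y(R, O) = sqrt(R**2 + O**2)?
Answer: -5636/225 - sqrt(26)/6 ≈ -25.899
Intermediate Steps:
Y(R, O) = sqrt(O**2 + R**2)
c = -11/15 (c = -4/3 + 21/35 = -4/3 + 21*(1/35) = -4/3 + 3/5 = -11/15 ≈ -0.73333)
r(S, H) = -25 (r(S, H) = -24 - 1 = -25)
p(L) = -11/(15*L) - sqrt(9 + L**2)/18 (p(L) = -11/(15*L) + sqrt(L**2 + 3**2)/(-18) = -11/(15*L) + sqrt(L**2 + 9)*(-1/18) = -11/(15*L) + sqrt(9 + L**2)*(-1/18) = -11/(15*L) - sqrt(9 + L**2)/18)
r(61, 34) + p(15) = -25 + (-11/15/15 - sqrt(9 + 15**2)/18) = -25 + (-11/15*1/15 - sqrt(9 + 225)/18) = -25 + (-11/225 - sqrt(26)/6) = -5636/225 - sqrt(26)/6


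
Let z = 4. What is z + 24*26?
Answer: 628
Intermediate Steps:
z + 24*26 = 4 + 24*26 = 4 + 624 = 628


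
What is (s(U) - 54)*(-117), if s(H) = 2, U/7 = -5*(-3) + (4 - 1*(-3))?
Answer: 6084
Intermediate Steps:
U = 154 (U = 7*(-5*(-3) + (4 - 1*(-3))) = 7*(15 + (4 + 3)) = 7*(15 + 7) = 7*22 = 154)
(s(U) - 54)*(-117) = (2 - 54)*(-117) = -52*(-117) = 6084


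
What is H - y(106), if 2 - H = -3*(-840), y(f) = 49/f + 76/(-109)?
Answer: -29090257/11554 ≈ -2517.8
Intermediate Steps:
y(f) = -76/109 + 49/f (y(f) = 49/f + 76*(-1/109) = 49/f - 76/109 = -76/109 + 49/f)
H = -2518 (H = 2 - (-3)*(-840) = 2 - 1*2520 = 2 - 2520 = -2518)
H - y(106) = -2518 - (-76/109 + 49/106) = -2518 - 1*(-2715/11554) = -2518 + 2715/11554 = -29090257/11554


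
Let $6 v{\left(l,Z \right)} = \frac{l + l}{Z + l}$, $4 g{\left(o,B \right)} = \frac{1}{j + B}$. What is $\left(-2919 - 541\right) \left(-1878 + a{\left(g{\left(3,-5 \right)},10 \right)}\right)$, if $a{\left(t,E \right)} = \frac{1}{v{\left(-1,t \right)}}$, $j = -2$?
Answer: $\frac{45409905}{7} \approx 6.4871 \cdot 10^{6}$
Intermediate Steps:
$g{\left(o,B \right)} = \frac{1}{4 \left(-2 + B\right)}$
$v{\left(l,Z \right)} = \frac{l}{3 \left(Z + l\right)}$ ($v{\left(l,Z \right)} = \frac{\left(l + l\right) \frac{1}{Z + l}}{6} = \frac{2 l \frac{1}{Z + l}}{6} = \frac{l}{3 \left(Z + l\right)}$)
$a{\left(t,E \right)} = 3 - 3 t$ ($a{\left(t,E \right)} = \frac{1}{\frac{1}{3} \left(-1\right) \frac{1}{t - 1}} = \frac{1}{\frac{1}{3} \left(-1\right) \frac{1}{-1 + t}} = \frac{1}{\left(- \frac{1}{3}\right) \frac{1}{-1 + t}} = 3 - 3 t$)
$\left(-2919 - 541\right) \left(-1878 + a{\left(g{\left(3,-5 \right)},10 \right)}\right) = \left(-2919 - 541\right) \left(-1878 + \left(3 - 3 \frac{1}{4 \left(-2 - 5\right)}\right)\right) = - 3460 \left(-1878 + \left(3 - 3 \frac{1}{4 \left(-7\right)}\right)\right) = - 3460 \left(-1878 + \left(3 - 3 \cdot \frac{1}{4} \left(- \frac{1}{7}\right)\right)\right) = - 3460 \left(-1878 + \left(3 - - \frac{3}{28}\right)\right) = - 3460 \left(-1878 + \left(3 + \frac{3}{28}\right)\right) = - 3460 \left(-1878 + \frac{87}{28}\right) = \left(-3460\right) \left(- \frac{52497}{28}\right) = \frac{45409905}{7}$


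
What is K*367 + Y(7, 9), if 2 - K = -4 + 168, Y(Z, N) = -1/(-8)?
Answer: -475631/8 ≈ -59454.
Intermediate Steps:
Y(Z, N) = ⅛ (Y(Z, N) = -1*(-⅛) = ⅛)
K = -162 (K = 2 - (-4 + 168) = 2 - 1*164 = 2 - 164 = -162)
K*367 + Y(7, 9) = -162*367 + ⅛ = -59454 + ⅛ = -475631/8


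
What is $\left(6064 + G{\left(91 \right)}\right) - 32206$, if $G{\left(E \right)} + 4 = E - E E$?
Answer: $-34336$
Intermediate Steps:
$G{\left(E \right)} = -4 + E - E^{2}$ ($G{\left(E \right)} = -4 + \left(E - E E\right) = -4 - \left(E^{2} - E\right) = -4 + E - E^{2}$)
$\left(6064 + G{\left(91 \right)}\right) - 32206 = \left(6064 - 8194\right) - 32206 = -2130 - 32206 = -34336$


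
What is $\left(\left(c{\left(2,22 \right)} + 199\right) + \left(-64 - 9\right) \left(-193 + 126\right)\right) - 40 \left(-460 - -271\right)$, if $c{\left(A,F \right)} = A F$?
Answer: $12694$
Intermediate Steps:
$\left(\left(c{\left(2,22 \right)} + 199\right) + \left(-64 - 9\right) \left(-193 + 126\right)\right) - 40 \left(-460 - -271\right) = \left(\left(2 \cdot 22 + 199\right) + \left(-64 - 9\right) \left(-193 + 126\right)\right) - 40 \left(-460 - -271\right) = \left(\left(44 + 199\right) - -4891\right) - 40 \left(-460 + 271\right) = \left(243 + 4891\right) - -7560 = 5134 + 7560 = 12694$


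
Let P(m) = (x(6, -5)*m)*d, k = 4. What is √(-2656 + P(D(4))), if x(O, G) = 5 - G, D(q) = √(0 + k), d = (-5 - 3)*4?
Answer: 4*I*√206 ≈ 57.411*I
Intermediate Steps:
d = -32 (d = -8*4 = -32)
D(q) = 2 (D(q) = √(0 + 4) = √4 = 2)
P(m) = -320*m (P(m) = ((5 - 1*(-5))*m)*(-32) = ((5 + 5)*m)*(-32) = (10*m)*(-32) = -320*m)
√(-2656 + P(D(4))) = √(-2656 - 320*2) = √(-2656 - 640) = √(-3296) = 4*I*√206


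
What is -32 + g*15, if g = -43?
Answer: -677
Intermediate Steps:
-32 + g*15 = -32 - 43*15 = -32 - 645 = -677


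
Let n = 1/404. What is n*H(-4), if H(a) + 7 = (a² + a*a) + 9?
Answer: 17/202 ≈ 0.084158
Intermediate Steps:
n = 1/404 ≈ 0.0024752
H(a) = 2 + 2*a² (H(a) = -7 + ((a² + a*a) + 9) = -7 + ((a² + a²) + 9) = -7 + (2*a² + 9) = -7 + (9 + 2*a²) = 2 + 2*a²)
n*H(-4) = (2 + 2*(-4)²)/404 = (2 + 2*16)/404 = (2 + 32)/404 = (1/404)*34 = 17/202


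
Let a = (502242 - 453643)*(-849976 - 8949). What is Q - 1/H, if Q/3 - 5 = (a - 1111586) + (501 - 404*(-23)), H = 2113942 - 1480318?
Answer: -79349996705836537/633624 ≈ -1.2523e+11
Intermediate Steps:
H = 633624
a = -41742896075 (a = 48599*(-858925) = -41742896075)
Q = -125231993589 (Q = 15 + 3*((-41742896075 - 1111586) + (501 - 404*(-23))) = 15 + 3*(-41744007661 + (501 + 9292)) = 15 + 3*(-41744007661 + 9793) = 15 + 3*(-41743997868) = 15 - 125231993604 = -125231993589)
Q - 1/H = -125231993589 - 1/633624 = -79349996705836537/633624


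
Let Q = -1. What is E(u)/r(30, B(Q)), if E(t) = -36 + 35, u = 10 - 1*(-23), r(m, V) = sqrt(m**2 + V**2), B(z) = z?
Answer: -sqrt(901)/901 ≈ -0.033315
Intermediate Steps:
r(m, V) = sqrt(V**2 + m**2)
u = 33 (u = 10 + 23 = 33)
E(t) = -1
E(u)/r(30, B(Q)) = -1/(sqrt((-1)**2 + 30**2)) = -1/(sqrt(1 + 900)) = -1/(sqrt(901)) = -sqrt(901)/901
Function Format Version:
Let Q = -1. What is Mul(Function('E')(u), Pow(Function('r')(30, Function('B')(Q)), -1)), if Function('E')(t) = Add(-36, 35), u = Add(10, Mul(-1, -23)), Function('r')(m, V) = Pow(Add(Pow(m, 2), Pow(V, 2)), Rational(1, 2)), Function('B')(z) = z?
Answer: Mul(Rational(-1, 901), Pow(901, Rational(1, 2))) ≈ -0.033315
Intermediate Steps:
Function('r')(m, V) = Pow(Add(Pow(V, 2), Pow(m, 2)), Rational(1, 2))
u = 33 (u = Add(10, 23) = 33)
Function('E')(t) = -1
Mul(Function('E')(u), Pow(Function('r')(30, Function('B')(Q)), -1)) = Mul(-1, Pow(Pow(Add(Pow(-1, 2), Pow(30, 2)), Rational(1, 2)), -1)) = Mul(-1, Pow(Pow(Add(1, 900), Rational(1, 2)), -1)) = Mul(-1, Pow(Pow(901, Rational(1, 2)), -1)) = Mul(-1, Mul(Rational(1, 901), Pow(901, Rational(1, 2)))) = Mul(Rational(-1, 901), Pow(901, Rational(1, 2)))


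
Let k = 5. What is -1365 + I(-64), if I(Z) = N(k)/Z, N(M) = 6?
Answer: -43683/32 ≈ -1365.1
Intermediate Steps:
I(Z) = 6/Z
-1365 + I(-64) = -1365 + 6/(-64) = -1365 + 6*(-1/64) = -1365 - 3/32 = -43683/32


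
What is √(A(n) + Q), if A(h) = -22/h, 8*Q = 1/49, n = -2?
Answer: √8626/28 ≈ 3.3170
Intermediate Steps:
Q = 1/392 (Q = (⅛)/49 = (⅛)*(1/49) = 1/392 ≈ 0.0025510)
√(A(n) + Q) = √(-22/(-2) + 1/392) = √(-22*(-½) + 1/392) = √(11 + 1/392) = √(4313/392) = √8626/28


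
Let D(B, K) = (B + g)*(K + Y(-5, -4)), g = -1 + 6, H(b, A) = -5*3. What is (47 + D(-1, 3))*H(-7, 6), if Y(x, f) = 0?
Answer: -885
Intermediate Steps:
H(b, A) = -15
g = 5
D(B, K) = K*(5 + B) (D(B, K) = (B + 5)*(K + 0) = (5 + B)*K = K*(5 + B))
(47 + D(-1, 3))*H(-7, 6) = (47 + 3*(5 - 1))*(-15) = (47 + 3*4)*(-15) = (47 + 12)*(-15) = 59*(-15) = -885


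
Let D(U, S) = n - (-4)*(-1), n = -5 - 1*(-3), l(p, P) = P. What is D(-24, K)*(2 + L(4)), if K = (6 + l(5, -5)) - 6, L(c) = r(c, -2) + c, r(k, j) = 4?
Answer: -60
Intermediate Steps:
L(c) = 4 + c
n = -2 (n = -5 + 3 = -2)
K = -5 (K = (6 - 5) - 6 = 1 - 6 = -5)
D(U, S) = -6 (D(U, S) = -2 - (-4)*(-1) = -2 - 1*4 = -2 - 4 = -6)
D(-24, K)*(2 + L(4)) = -6*(2 + (4 + 4)) = -6*(2 + 8) = -6*10 = -60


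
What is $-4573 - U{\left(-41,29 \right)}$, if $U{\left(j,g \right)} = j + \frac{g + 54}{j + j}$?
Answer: $- \frac{371541}{82} \approx -4531.0$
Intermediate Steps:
$U{\left(j,g \right)} = j + \frac{54 + g}{2 j}$
$-4573 - U{\left(-41,29 \right)} = -4573 - \frac{27 + \left(-41\right)^{2} + \frac{1}{2} \cdot 29}{-41} = -4573 - - \frac{27 + 1681 + \frac{29}{2}}{41} = -4573 - \left(- \frac{1}{41}\right) \frac{3445}{2} = -4573 - - \frac{3445}{82} = -4573 + \frac{3445}{82} = - \frac{371541}{82}$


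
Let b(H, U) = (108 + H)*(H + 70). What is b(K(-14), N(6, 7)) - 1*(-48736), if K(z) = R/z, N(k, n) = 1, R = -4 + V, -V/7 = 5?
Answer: 11132725/196 ≈ 56800.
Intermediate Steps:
V = -35 (V = -7*5 = -35)
R = -39 (R = -4 - 35 = -39)
K(z) = -39/z
b(H, U) = (70 + H)*(108 + H) (b(H, U) = (108 + H)*(70 + H) = (70 + H)*(108 + H))
b(K(-14), N(6, 7)) - 1*(-48736) = (7560 + (-39/(-14))² + 178*(-39/(-14))) - 1*(-48736) = (7560 + (-39*(-1/14))² + 178*(-39*(-1/14))) + 48736 = (7560 + (39/14)² + 178*(39/14)) + 48736 = (7560 + 1521/196 + 3471/7) + 48736 = 1580469/196 + 48736 = 11132725/196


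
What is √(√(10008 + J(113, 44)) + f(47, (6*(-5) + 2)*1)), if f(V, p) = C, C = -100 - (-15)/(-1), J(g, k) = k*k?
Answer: √(-115 + 2*√2986) ≈ 2.3899*I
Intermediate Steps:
J(g, k) = k²
C = -115 (C = -100 - (-15)*(-1) = -100 - 1*15 = -100 - 15 = -115)
f(V, p) = -115
√(√(10008 + J(113, 44)) + f(47, (6*(-5) + 2)*1)) = √(√(10008 + 44²) - 115) = √(√(10008 + 1936) - 115) = √(√11944 - 115) = √(2*√2986 - 115) = √(-115 + 2*√2986)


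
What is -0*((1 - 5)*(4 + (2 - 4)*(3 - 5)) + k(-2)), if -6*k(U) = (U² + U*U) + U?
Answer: 0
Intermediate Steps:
k(U) = -U²/3 - U/6 (k(U) = -((U² + U*U) + U)/6 = -((U² + U²) + U)/6 = -(2*U² + U)/6 = -(U + 2*U²)/6 = -U²/3 - U/6)
-0*((1 - 5)*(4 + (2 - 4)*(3 - 5)) + k(-2)) = -0*((1 - 5)*(4 + (2 - 4)*(3 - 5)) - ⅙*(-2)*(1 + 2*(-2))) = -0*(-4*(4 - 2*(-2)) - ⅙*(-2)*(1 - 4)) = -0*(-4*(4 + 4) - ⅙*(-2)*(-3)) = -0*(-4*8 - 1) = -0*(-32 - 1) = -0*(-33) = -2652*0 = 0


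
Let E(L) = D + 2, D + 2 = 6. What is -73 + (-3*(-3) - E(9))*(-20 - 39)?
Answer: -250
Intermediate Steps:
D = 4 (D = -2 + 6 = 4)
E(L) = 6 (E(L) = 4 + 2 = 6)
-73 + (-3*(-3) - E(9))*(-20 - 39) = -73 + (-3*(-3) - 1*6)*(-20 - 39) = -73 + (9 - 6)*(-59) = -73 + 3*(-59) = -73 - 177 = -250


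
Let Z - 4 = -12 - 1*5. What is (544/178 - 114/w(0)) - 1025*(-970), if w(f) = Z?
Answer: 1150360932/1157 ≈ 9.9426e+5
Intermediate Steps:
Z = -13 (Z = 4 + (-12 - 1*5) = 4 + (-12 - 5) = 4 - 17 = -13)
w(f) = -13
(544/178 - 114/w(0)) - 1025*(-970) = (544/178 - 114/(-13)) - 1025*(-970) = (544*(1/178) - 114*(-1/13)) + 994250 = (272/89 + 114/13) + 994250 = 13682/1157 + 994250 = 1150360932/1157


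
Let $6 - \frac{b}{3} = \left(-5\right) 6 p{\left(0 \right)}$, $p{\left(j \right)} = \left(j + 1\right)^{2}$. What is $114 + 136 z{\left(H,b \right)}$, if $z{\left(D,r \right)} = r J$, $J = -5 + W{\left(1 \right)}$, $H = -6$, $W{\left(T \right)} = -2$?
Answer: $-102702$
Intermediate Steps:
$p{\left(j \right)} = \left(1 + j\right)^{2}$
$J = -7$ ($J = -5 - 2 = -7$)
$b = 108$ ($b = 18 - 3 \left(-5\right) 6 \left(1 + 0\right)^{2} = 18 - 3 \left(- 30 \cdot 1^{2}\right) = 18 - 3 \left(\left(-30\right) 1\right) = 18 - -90 = 18 + 90 = 108$)
$z{\left(D,r \right)} = - 7 r$ ($z{\left(D,r \right)} = r \left(-7\right) = - 7 r$)
$114 + 136 z{\left(H,b \right)} = 114 + 136 \left(\left(-7\right) 108\right) = 114 + 136 \left(-756\right) = 114 - 102816 = -102702$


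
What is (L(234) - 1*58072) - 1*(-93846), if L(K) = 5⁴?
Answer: 36399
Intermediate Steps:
L(K) = 625
(L(234) - 1*58072) - 1*(-93846) = (625 - 1*58072) - 1*(-93846) = (625 - 58072) + 93846 = -57447 + 93846 = 36399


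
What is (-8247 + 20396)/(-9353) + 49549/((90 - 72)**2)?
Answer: 459495521/3030372 ≈ 151.63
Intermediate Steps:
(-8247 + 20396)/(-9353) + 49549/((90 - 72)**2) = 12149*(-1/9353) + 49549/(18**2) = -12149/9353 + 49549/324 = 459495521/3030372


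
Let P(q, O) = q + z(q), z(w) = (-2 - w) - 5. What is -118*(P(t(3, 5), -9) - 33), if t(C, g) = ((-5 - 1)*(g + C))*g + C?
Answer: 4720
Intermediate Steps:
z(w) = -7 - w
t(C, g) = C + g*(-6*C - 6*g) (t(C, g) = (-6*(C + g))*g + C = (-6*C - 6*g)*g + C = g*(-6*C - 6*g) + C = C + g*(-6*C - 6*g))
P(q, O) = -7 (P(q, O) = q + (-7 - q) = -7)
-118*(P(t(3, 5), -9) - 33) = -118*(-7 - 33) = -118*(-40) = 4720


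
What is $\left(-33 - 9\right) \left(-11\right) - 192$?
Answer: $270$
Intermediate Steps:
$\left(-33 - 9\right) \left(-11\right) - 192 = \left(-42\right) \left(-11\right) - 192 = 462 - 192 = 270$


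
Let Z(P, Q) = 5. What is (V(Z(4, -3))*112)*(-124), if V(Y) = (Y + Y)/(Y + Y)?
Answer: -13888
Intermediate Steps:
V(Y) = 1 (V(Y) = (2*Y)/((2*Y)) = (2*Y)*(1/(2*Y)) = 1)
(V(Z(4, -3))*112)*(-124) = (1*112)*(-124) = 112*(-124) = -13888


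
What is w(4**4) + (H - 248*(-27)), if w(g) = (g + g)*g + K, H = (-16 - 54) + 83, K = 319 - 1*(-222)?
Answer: 138322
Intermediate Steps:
K = 541 (K = 319 + 222 = 541)
H = 13 (H = -70 + 83 = 13)
w(g) = 541 + 2*g**2 (w(g) = (g + g)*g + 541 = (2*g)*g + 541 = 2*g**2 + 541 = 541 + 2*g**2)
w(4**4) + (H - 248*(-27)) = (541 + 2*(4**4)**2) + (13 - 248*(-27)) = (541 + 2*256**2) + (13 + 6696) = (541 + 2*65536) + 6709 = (541 + 131072) + 6709 = 131613 + 6709 = 138322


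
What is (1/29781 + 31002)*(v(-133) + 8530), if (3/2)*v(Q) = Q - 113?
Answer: 7724081530058/29781 ≈ 2.5936e+8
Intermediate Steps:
v(Q) = -226/3 + 2*Q/3 (v(Q) = 2*(Q - 113)/3 = 2*(-113 + Q)/3 = -226/3 + 2*Q/3)
(1/29781 + 31002)*(v(-133) + 8530) = (1/29781 + 31002)*((-226/3 + (⅔)*(-133)) + 8530) = (1/29781 + 31002)*((-226/3 - 266/3) + 8530) = 923270563*(-164 + 8530)/29781 = (923270563/29781)*8366 = 7724081530058/29781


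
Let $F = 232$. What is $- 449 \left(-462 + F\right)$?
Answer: $103270$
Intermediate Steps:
$- 449 \left(-462 + F\right) = - 449 \left(-462 + 232\right) = \left(-449\right) \left(-230\right) = 103270$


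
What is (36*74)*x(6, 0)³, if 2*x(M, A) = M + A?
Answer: 71928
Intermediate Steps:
x(M, A) = A/2 + M/2 (x(M, A) = (M + A)/2 = (A + M)/2 = A/2 + M/2)
(36*74)*x(6, 0)³ = (36*74)*((½)*0 + (½)*6)³ = 2664*(0 + 3)³ = 2664*3³ = 2664*27 = 71928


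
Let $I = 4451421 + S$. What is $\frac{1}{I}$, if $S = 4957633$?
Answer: $\frac{1}{9409054} \approx 1.0628 \cdot 10^{-7}$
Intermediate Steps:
$I = 9409054$ ($I = 4451421 + 4957633 = 9409054$)
$\frac{1}{I} = \frac{1}{9409054}$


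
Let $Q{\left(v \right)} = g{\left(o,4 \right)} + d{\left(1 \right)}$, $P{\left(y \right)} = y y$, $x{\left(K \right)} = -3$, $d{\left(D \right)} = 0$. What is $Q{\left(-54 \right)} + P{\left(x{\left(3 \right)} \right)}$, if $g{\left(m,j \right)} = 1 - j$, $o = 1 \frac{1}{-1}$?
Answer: $6$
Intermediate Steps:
$o = -1$ ($o = 1 \left(-1\right) = -1$)
$P{\left(y \right)} = y^{2}$
$Q{\left(v \right)} = -3$ ($Q{\left(v \right)} = \left(1 - 4\right) + 0 = -3 + 0 = -3$)
$Q{\left(-54 \right)} + P{\left(x{\left(3 \right)} \right)} = -3 + \left(-3\right)^{2} = -3 + 9 = 6$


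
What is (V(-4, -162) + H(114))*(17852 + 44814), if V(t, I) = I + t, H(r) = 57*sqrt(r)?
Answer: -10402556 + 3571962*sqrt(114) ≈ 2.7736e+7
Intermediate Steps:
(V(-4, -162) + H(114))*(17852 + 44814) = ((-162 - 4) + 57*sqrt(114))*(17852 + 44814) = (-166 + 57*sqrt(114))*62666 = -10402556 + 3571962*sqrt(114)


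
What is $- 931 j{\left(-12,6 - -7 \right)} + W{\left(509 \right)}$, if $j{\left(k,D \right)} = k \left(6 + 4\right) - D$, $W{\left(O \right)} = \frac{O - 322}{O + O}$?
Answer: $\frac{126052001}{1018} \approx 1.2382 \cdot 10^{5}$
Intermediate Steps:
$W{\left(O \right)} = \frac{-322 + O}{2 O}$
$j{\left(k,D \right)} = - D + 10 k$ ($j{\left(k,D \right)} = k 10 - D = 10 k - D = - D + 10 k$)
$- 931 j{\left(-12,6 - -7 \right)} + W{\left(509 \right)} = - 931 \left(- (6 - -7) + 10 \left(-12\right)\right) + \frac{-322 + 509}{2 \cdot 509} = - 931 \left(- (6 + 7) - 120\right) + \frac{1}{2} \cdot \frac{1}{509} \cdot 187 = - 931 \left(\left(-1\right) 13 - 120\right) + \frac{187}{1018} = - 931 \left(-13 - 120\right) + \frac{187}{1018} = \left(-931\right) \left(-133\right) + \frac{187}{1018} = 123823 + \frac{187}{1018} = \frac{126052001}{1018}$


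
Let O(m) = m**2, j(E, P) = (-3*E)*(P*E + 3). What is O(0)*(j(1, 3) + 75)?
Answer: 0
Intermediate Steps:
j(E, P) = -3*E*(3 + E*P) (j(E, P) = (-3*E)*(E*P + 3) = (-3*E)*(3 + E*P) = -3*E*(3 + E*P))
O(0)*(j(1, 3) + 75) = 0**2*(-3*1*(3 + 1*3) + 75) = 0*(-3*1*(3 + 3) + 75) = 0*(-3*1*6 + 75) = 0*(-18 + 75) = 0*57 = 0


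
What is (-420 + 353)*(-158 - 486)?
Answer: 43148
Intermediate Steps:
(-420 + 353)*(-158 - 486) = -67*(-644) = 43148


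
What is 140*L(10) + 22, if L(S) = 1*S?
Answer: 1422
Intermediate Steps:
L(S) = S
140*L(10) + 22 = 140*10 + 22 = 1400 + 22 = 1422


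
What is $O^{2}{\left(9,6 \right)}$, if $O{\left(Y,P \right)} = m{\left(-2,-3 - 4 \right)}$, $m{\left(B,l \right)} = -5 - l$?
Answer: $4$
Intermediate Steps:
$O{\left(Y,P \right)} = 2$ ($O{\left(Y,P \right)} = -5 - \left(-3 - 4\right) = -5 - -7 = -5 + 7 = 2$)
$O^{2}{\left(9,6 \right)} = 2^{2} = 4$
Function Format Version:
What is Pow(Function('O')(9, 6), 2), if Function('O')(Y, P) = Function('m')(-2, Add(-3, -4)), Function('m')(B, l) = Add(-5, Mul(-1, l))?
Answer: 4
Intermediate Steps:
Function('O')(Y, P) = 2 (Function('O')(Y, P) = Add(-5, Mul(-1, Add(-3, -4))) = Add(-5, Mul(-1, -7)) = Add(-5, 7) = 2)
Pow(Function('O')(9, 6), 2) = Pow(2, 2) = 4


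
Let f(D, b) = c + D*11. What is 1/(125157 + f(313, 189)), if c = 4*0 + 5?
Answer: 1/128605 ≈ 7.7757e-6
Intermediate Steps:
c = 5 (c = 0 + 5 = 5)
f(D, b) = 5 + 11*D (f(D, b) = 5 + D*11 = 5 + 11*D)
1/(125157 + f(313, 189)) = 1/(125157 + (5 + 11*313)) = 1/(125157 + (5 + 3443)) = 1/(125157 + 3448) = 1/128605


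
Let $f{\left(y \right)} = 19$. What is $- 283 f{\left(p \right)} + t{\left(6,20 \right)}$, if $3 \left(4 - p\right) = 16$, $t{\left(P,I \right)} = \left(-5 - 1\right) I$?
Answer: $-5497$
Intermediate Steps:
$t{\left(P,I \right)} = - 6 I$
$p = - \frac{4}{3}$ ($p = 4 - \frac{16}{3} = - \frac{4}{3} \approx -1.3333$)
$- 283 f{\left(p \right)} + t{\left(6,20 \right)} = \left(-283\right) 19 - 120 = -5377 - 120 = -5497$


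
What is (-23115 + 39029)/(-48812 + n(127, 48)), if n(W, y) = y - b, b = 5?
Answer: -15914/48769 ≈ -0.32631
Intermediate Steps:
n(W, y) = -5 + y (n(W, y) = y - 1*5 = y - 5 = -5 + y)
(-23115 + 39029)/(-48812 + n(127, 48)) = (-23115 + 39029)/(-48812 + (-5 + 48)) = 15914/(-48812 + 43) = 15914/(-48769) = 15914*(-1/48769) = -15914/48769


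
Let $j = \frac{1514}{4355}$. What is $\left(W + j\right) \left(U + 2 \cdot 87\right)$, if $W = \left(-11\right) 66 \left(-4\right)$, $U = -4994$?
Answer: $- \frac{12193090376}{871} \approx -1.3999 \cdot 10^{7}$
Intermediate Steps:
$j = \frac{1514}{4355}$ ($j = 1514 \cdot \frac{1}{4355} = \frac{1514}{4355} \approx 0.34765$)
$W = 2904$ ($W = \left(-726\right) \left(-4\right) = 2904$)
$\left(W + j\right) \left(U + 2 \cdot 87\right) = \left(2904 + \frac{1514}{4355}\right) \left(-4994 + 2 \cdot 87\right) = \frac{12648434 \left(-4994 + 174\right)}{4355} = \frac{12648434}{4355} \left(-4820\right) = - \frac{12193090376}{871}$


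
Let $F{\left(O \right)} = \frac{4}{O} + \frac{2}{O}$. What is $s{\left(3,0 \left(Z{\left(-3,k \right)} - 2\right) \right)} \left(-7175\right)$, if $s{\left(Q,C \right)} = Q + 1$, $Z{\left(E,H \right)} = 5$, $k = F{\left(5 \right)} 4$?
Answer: $-28700$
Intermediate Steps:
$F{\left(O \right)} = \frac{6}{O}$
$k = \frac{24}{5}$ ($k = \frac{6}{5} \cdot 4 = \frac{24}{5} \approx 4.8$)
$s{\left(Q,C \right)} = 1 + Q$
$s{\left(3,0 \left(Z{\left(-3,k \right)} - 2\right) \right)} \left(-7175\right) = \left(1 + 3\right) \left(-7175\right) = 4 \left(-7175\right) = -28700$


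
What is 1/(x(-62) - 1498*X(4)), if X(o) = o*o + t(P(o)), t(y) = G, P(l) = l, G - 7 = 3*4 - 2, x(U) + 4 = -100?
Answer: -1/49538 ≈ -2.0187e-5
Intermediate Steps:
x(U) = -104 (x(U) = -4 - 100 = -104)
G = 17 (G = 7 + (3*4 - 2) = 7 + (12 - 2) = 7 + 10 = 17)
t(y) = 17
X(o) = 17 + o² (X(o) = o*o + 17 = o² + 17 = 17 + o²)
1/(x(-62) - 1498*X(4)) = 1/(-104 - 1498*(17 + 4²)) = 1/(-104 - 1498*(17 + 16)) = 1/(-104 - 1498*33) = 1/(-104 - 49434) = 1/(-49538) = -1/49538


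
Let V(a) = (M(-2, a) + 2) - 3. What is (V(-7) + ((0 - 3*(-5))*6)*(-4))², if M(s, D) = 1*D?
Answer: 135424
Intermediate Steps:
M(s, D) = D
V(a) = -1 + a (V(a) = (a + 2) - 3 = (2 + a) - 3 = -1 + a)
(V(-7) + ((0 - 3*(-5))*6)*(-4))² = ((-1 - 7) + ((0 - 3*(-5))*6)*(-4))² = (-8 + ((0 + 15)*6)*(-4))² = (-8 + (15*6)*(-4))² = (-8 + 90*(-4))² = (-8 - 360)² = (-368)² = 135424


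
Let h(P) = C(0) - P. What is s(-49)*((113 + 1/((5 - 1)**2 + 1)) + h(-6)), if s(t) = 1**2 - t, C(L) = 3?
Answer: 103750/17 ≈ 6102.9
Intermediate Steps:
s(t) = 1 - t
h(P) = 3 - P
s(-49)*((113 + 1/((5 - 1)**2 + 1)) + h(-6)) = (1 - 1*(-49))*((113 + 1/((5 - 1)**2 + 1)) + (3 - 1*(-6))) = (1 + 49)*((113 + 1/(4**2 + 1)) + (3 + 6)) = 50*((113 + 1/(16 + 1)) + 9) = 50*((113 + 1/17) + 9) = 50*(1922/17 + 9) = 50*(2075/17) = 103750/17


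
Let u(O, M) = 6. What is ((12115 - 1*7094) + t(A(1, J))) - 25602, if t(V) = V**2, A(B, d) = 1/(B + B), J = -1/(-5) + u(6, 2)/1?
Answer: -82323/4 ≈ -20581.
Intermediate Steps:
J = 31/5 (J = -1/(-5) + 6/1 = -1*(-1/5) + 6*1 = 1/5 + 6 = 31/5 ≈ 6.2000)
A(B, d) = 1/(2*B)
((12115 - 1*7094) + t(A(1, J))) - 25602 = ((12115 - 1*7094) + ((1/2)/1)**2) - 25602 = ((12115 - 7094) + ((1/2)*1)**2) - 25602 = (5021 + (1/2)**2) - 25602 = (5021 + 1/4) - 25602 = 20085/4 - 25602 = -82323/4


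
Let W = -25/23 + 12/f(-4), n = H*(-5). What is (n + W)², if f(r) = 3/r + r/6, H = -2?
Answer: 29929/152881 ≈ 0.19577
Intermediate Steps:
f(r) = 3/r + r/6 (f(r) = 3/r + r*(⅙) = 3/r + r/6)
n = 10 (n = -2*(-5) = 10)
W = -3737/391 (W = -25/23 + 12/(3/(-4) + (⅙)*(-4)) = -25*1/23 + 12/(3*(-¼) - ⅔) = -25/23 + 12/(-¾ - ⅔) = -25/23 + 12/(-17/12) = -25/23 + 12*(-12/17) = -25/23 - 144/17 = -3737/391 ≈ -9.5575)
(n + W)² = (10 - 3737/391)² = (173/391)² = 29929/152881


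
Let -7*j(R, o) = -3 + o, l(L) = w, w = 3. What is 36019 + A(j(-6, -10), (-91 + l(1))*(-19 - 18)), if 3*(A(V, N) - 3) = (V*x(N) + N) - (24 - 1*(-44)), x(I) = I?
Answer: 273702/7 ≈ 39100.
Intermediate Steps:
l(L) = 3
j(R, o) = 3/7 - o/7 (j(R, o) = -(-3 + o)/7 = 3/7 - o/7)
A(V, N) = -59/3 + N/3 + N*V/3 (A(V, N) = 3 + ((V*N + N) - (24 - 1*(-44)))/3 = 3 + ((N*V + N) - (24 + 44))/3 = 3 + ((N + N*V) - 1*68)/3 = 3 + ((N + N*V) - 68)/3 = 3 + (-68 + N + N*V)/3 = 3 + (-68/3 + N/3 + N*V/3) = -59/3 + N/3 + N*V/3)
36019 + A(j(-6, -10), (-91 + l(1))*(-19 - 18)) = 36019 + (-59/3 + ((-91 + 3)*(-19 - 18))/3 + ((-91 + 3)*(-19 - 18))*(3/7 - ⅐*(-10))/3) = 36019 + (-59/3 + (-88*(-37))/3 + (-88*(-37))*(3/7 + 10/7)/3) = 36019 + (-59/3 + (⅓)*3256 + (⅓)*3256*(13/7)) = 36019 + (-59/3 + 3256/3 + 42328/21) = 36019 + 21569/7 = 273702/7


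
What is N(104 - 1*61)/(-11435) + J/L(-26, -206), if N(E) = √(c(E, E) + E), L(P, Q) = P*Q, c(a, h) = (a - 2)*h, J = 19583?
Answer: 19583/5356 - √1806/11435 ≈ 3.6526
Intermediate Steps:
c(a, h) = h*(-2 + a) (c(a, h) = (-2 + a)*h = h*(-2 + a))
N(E) = √(E + E*(-2 + E)) (N(E) = √(E*(-2 + E) + E) = √(E + E*(-2 + E)))
N(104 - 1*61)/(-11435) + J/L(-26, -206) = √((104 - 1*61)*(-1 + (104 - 1*61)))/(-11435) + 19583/((-26*(-206))) = √((104 - 61)*(-1 + (104 - 61)))*(-1/11435) + 19583/5356 = √(43*(-1 + 43))*(-1/11435) + 19583*(1/5356) = √(43*42)*(-1/11435) + 19583/5356 = √1806*(-1/11435) + 19583/5356 = -√1806/11435 + 19583/5356 = 19583/5356 - √1806/11435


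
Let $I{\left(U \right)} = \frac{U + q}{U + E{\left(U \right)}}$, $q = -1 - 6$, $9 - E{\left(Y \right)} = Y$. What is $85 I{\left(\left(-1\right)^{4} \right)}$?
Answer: $- \frac{170}{3} \approx -56.667$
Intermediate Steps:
$E{\left(Y \right)} = 9 - Y$
$q = -7$ ($q = -1 - 6 = -7$)
$I{\left(U \right)} = - \frac{7}{9} + \frac{U}{9}$ ($I{\left(U \right)} = \frac{U - 7}{U - \left(-9 + U\right)} = \frac{-7 + U}{9} = \left(-7 + U\right) \frac{1}{9} = - \frac{7}{9} + \frac{U}{9}$)
$85 I{\left(\left(-1\right)^{4} \right)} = 85 \left(- \frac{7}{9} + \frac{\left(-1\right)^{4}}{9}\right) = 85 \left(- \frac{7}{9} + \frac{1}{9} \cdot 1\right) = 85 \left(- \frac{7}{9} + \frac{1}{9}\right) = 85 \left(- \frac{2}{3}\right) = - \frac{170}{3}$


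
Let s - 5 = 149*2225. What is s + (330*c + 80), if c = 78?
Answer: 357350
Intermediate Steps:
s = 331530 (s = 5 + 149*2225 = 5 + 331525 = 331530)
s + (330*c + 80) = 331530 + (330*78 + 80) = 331530 + (25740 + 80) = 331530 + 25820 = 357350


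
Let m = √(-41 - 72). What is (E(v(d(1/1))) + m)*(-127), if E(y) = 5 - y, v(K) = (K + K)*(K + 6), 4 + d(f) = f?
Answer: -2921 - 127*I*√113 ≈ -2921.0 - 1350.0*I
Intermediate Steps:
d(f) = -4 + f
v(K) = 2*K*(6 + K) (v(K) = (2*K)*(6 + K) = 2*K*(6 + K))
m = I*√113 (m = √(-113) = I*√113 ≈ 10.63*I)
(E(v(d(1/1))) + m)*(-127) = ((5 - 2*(-4 + 1/1)*(6 + (-4 + 1/1))) + I*√113)*(-127) = ((5 - 2*(-4 + 1)*(6 + (-4 + 1))) + I*√113)*(-127) = ((5 - 2*(-3)*(6 - 3)) + I*√113)*(-127) = ((5 - 2*(-3)*3) + I*√113)*(-127) = ((5 - 1*(-18)) + I*√113)*(-127) = ((5 + 18) + I*√113)*(-127) = (23 + I*√113)*(-127) = -2921 - 127*I*√113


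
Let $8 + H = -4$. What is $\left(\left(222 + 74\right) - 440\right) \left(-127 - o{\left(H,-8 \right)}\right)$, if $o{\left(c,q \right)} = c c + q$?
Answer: $37872$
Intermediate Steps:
$H = -12$ ($H = -8 - 4 = -12$)
$o{\left(c,q \right)} = q + c^{2}$ ($o{\left(c,q \right)} = c^{2} + q = q + c^{2}$)
$\left(\left(222 + 74\right) - 440\right) \left(-127 - o{\left(H,-8 \right)}\right) = \left(\left(222 + 74\right) - 440\right) \left(-127 - \left(-8 + \left(-12\right)^{2}\right)\right) = \left(296 - 440\right) \left(-127 - \left(-8 + 144\right)\right) = - 144 \left(-127 - 136\right) = \left(-144\right) \left(-263\right) = 37872$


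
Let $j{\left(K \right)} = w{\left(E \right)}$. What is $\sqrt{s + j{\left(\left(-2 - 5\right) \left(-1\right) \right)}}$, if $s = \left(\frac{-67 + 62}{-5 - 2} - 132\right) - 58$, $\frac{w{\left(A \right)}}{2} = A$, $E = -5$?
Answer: $\frac{3 i \sqrt{1085}}{7} \approx 14.117 i$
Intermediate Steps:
$w{\left(A \right)} = 2 A$
$j{\left(K \right)} = -10$ ($j{\left(K \right)} = 2 \left(-5\right) = -10$)
$s = - \frac{1325}{7}$ ($s = \left(- \frac{5}{-7} - 132\right) - 58 = \left(\left(-5\right) \left(- \frac{1}{7}\right) - 132\right) - 58 = \left(\frac{5}{7} - 132\right) - 58 = - \frac{919}{7} - 58 = - \frac{1325}{7} \approx -189.29$)
$\sqrt{s + j{\left(\left(-2 - 5\right) \left(-1\right) \right)}} = \sqrt{- \frac{1325}{7} - 10} = \sqrt{- \frac{1395}{7}} = \frac{3 i \sqrt{1085}}{7}$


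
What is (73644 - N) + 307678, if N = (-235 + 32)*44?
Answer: 390254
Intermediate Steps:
N = -8932 (N = -203*44 = -8932)
(73644 - N) + 307678 = (73644 - 1*(-8932)) + 307678 = (73644 + 8932) + 307678 = 82576 + 307678 = 390254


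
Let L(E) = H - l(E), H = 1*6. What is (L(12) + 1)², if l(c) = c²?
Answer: 18769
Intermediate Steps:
H = 6
L(E) = 6 - E²
(L(12) + 1)² = ((6 - 1*12²) + 1)² = ((6 - 1*144) + 1)² = ((6 - 144) + 1)² = (-138 + 1)² = (-137)² = 18769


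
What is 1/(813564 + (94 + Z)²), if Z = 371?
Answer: 1/1029789 ≈ 9.7107e-7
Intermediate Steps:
1/(813564 + (94 + Z)²) = 1/(813564 + (94 + 371)²) = 1/(813564 + 465²) = 1/(813564 + 216225) = 1/1029789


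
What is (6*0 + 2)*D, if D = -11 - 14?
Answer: -50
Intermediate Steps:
D = -25
(6*0 + 2)*D = (6*0 + 2)*(-25) = (0 + 2)*(-25) = 2*(-25) = -50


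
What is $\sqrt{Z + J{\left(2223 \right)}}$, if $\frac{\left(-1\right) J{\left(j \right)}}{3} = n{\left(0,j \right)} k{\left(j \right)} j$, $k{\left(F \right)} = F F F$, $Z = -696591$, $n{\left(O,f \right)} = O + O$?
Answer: $3 i \sqrt{77399} \approx 834.62 i$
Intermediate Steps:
$n{\left(O,f \right)} = 2 O$
$k{\left(F \right)} = F^{3}$ ($k{\left(F \right)} = F^{2} F = F^{3}$)
$J{\left(j \right)} = 0$ ($J{\left(j \right)} = - 3 \cdot 2 \cdot 0 j^{3} j = - 3 \cdot 0 j^{3} j = - 3 \cdot 0 j = \left(-3\right) 0 = 0$)
$\sqrt{Z + J{\left(2223 \right)}} = \sqrt{-696591 + 0} = \sqrt{-696591} = 3 i \sqrt{77399}$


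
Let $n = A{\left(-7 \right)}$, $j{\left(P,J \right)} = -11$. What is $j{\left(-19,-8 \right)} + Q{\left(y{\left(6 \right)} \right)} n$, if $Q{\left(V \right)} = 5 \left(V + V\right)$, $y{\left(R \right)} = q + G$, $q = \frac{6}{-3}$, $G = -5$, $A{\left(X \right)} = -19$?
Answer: $1319$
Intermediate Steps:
$q = -2$ ($q = 6 \left(- \frac{1}{3}\right) = -2$)
$y{\left(R \right)} = -7$ ($y{\left(R \right)} = -2 - 5 = -7$)
$Q{\left(V \right)} = 10 V$ ($Q{\left(V \right)} = 5 \cdot 2 V = 10 V$)
$n = -19$
$j{\left(-19,-8 \right)} + Q{\left(y{\left(6 \right)} \right)} n = -11 + 10 \left(-7\right) \left(-19\right) = -11 - -1330 = -11 + 1330 = 1319$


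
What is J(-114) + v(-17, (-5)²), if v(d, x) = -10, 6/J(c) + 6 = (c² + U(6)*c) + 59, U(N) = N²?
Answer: -89444/8945 ≈ -9.9993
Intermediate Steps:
J(c) = 6/(53 + c² + 36*c) (J(c) = 6/(-6 + ((c² + 6²*c) + 59)) = 6/(-6 + ((c² + 36*c) + 59)) = 6/(-6 + (59 + c² + 36*c)) = 6/(53 + c² + 36*c))
J(-114) + v(-17, (-5)²) = 6/(53 + (-114)² + 36*(-114)) - 10 = 6/(53 + 12996 - 4104) - 10 = 6/8945 - 10 = -89444/8945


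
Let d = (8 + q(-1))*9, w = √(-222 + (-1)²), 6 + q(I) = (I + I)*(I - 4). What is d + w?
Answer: 108 + I*√221 ≈ 108.0 + 14.866*I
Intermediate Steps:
q(I) = -6 + 2*I*(-4 + I) (q(I) = -6 + (I + I)*(I - 4) = -6 + (2*I)*(-4 + I) = -6 + 2*I*(-4 + I))
w = I*√221 (w = √(-222 + 1) = √(-221) = I*√221 ≈ 14.866*I)
d = 108 (d = (8 + (-6 - 8*(-1) + 2*(-1)²))*9 = (8 + (-6 + 8 + 2*1))*9 = (8 + (-6 + 8 + 2))*9 = (8 + 4)*9 = 12*9 = 108)
d + w = 108 + I*√221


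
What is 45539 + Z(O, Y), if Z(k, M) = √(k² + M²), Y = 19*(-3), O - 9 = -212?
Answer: 45539 + √44458 ≈ 45750.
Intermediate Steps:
O = -203 (O = 9 - 212 = -203)
Y = -57
Z(k, M) = √(M² + k²)
45539 + Z(O, Y) = 45539 + √((-57)² + (-203)²) = 45539 + √(3249 + 41209) = 45539 + √44458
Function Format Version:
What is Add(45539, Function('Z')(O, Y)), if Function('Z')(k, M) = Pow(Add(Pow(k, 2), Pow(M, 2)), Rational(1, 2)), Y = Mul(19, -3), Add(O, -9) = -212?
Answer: Add(45539, Pow(44458, Rational(1, 2))) ≈ 45750.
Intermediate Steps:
O = -203 (O = Add(9, -212) = -203)
Y = -57
Function('Z')(k, M) = Pow(Add(Pow(M, 2), Pow(k, 2)), Rational(1, 2))
Add(45539, Function('Z')(O, Y)) = Add(45539, Pow(Add(Pow(-57, 2), Pow(-203, 2)), Rational(1, 2))) = Add(45539, Pow(Add(3249, 41209), Rational(1, 2))) = Add(45539, Pow(44458, Rational(1, 2)))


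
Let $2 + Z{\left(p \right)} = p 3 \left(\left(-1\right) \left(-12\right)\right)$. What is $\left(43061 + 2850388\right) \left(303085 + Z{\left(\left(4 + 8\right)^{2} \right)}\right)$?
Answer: $891954842883$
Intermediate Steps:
$Z{\left(p \right)} = -2 + 36 p$ ($Z{\left(p \right)} = -2 + p 3 \left(\left(-1\right) \left(-12\right)\right) = -2 + 3 p 12 = -2 + 36 p$)
$\left(43061 + 2850388\right) \left(303085 + Z{\left(\left(4 + 8\right)^{2} \right)}\right) = \left(43061 + 2850388\right) \left(303085 - \left(2 - 36 \left(4 + 8\right)^{2}\right)\right) = 2893449 \left(303085 - \left(2 - 36 \cdot 12^{2}\right)\right) = 2893449 \left(303085 + \left(-2 + 36 \cdot 144\right)\right) = 2893449 \left(303085 + \left(-2 + 5184\right)\right) = 2893449 \left(303085 + 5182\right) = 2893449 \cdot 308267 = 891954842883$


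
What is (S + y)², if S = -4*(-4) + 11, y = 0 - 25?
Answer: 4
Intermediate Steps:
y = -25
S = 27 (S = 16 + 11 = 27)
(S + y)² = (27 - 25)² = 2² = 4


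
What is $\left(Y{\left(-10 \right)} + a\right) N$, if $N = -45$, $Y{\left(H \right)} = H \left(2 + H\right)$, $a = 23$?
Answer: $-4635$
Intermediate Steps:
$\left(Y{\left(-10 \right)} + a\right) N = \left(- 10 \left(2 - 10\right) + 23\right) \left(-45\right) = \left(\left(-10\right) \left(-8\right) + 23\right) \left(-45\right) = \left(80 + 23\right) \left(-45\right) = 103 \left(-45\right) = -4635$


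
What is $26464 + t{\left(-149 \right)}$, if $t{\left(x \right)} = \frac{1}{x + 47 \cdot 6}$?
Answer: $\frac{3519713}{133} \approx 26464.0$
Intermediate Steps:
$t{\left(x \right)} = \frac{1}{282 + x}$ ($t{\left(x \right)} = \frac{1}{x + 282} = \frac{1}{282 + x}$)
$26464 + t{\left(-149 \right)} = 26464 + \frac{1}{282 - 149} = 26464 + \frac{1}{133} = \frac{3519713}{133}$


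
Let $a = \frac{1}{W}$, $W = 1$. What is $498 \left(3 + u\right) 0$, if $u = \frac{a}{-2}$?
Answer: $0$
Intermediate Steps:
$a = 1$ ($a = 1^{-1} = 1$)
$u = - \frac{1}{2}$ ($u = 1 \frac{1}{-2} = 1 \left(- \frac{1}{2}\right) = - \frac{1}{2} \approx -0.5$)
$498 \left(3 + u\right) 0 = 498 \left(3 - \frac{1}{2}\right) 0 = 498 \cdot \frac{5}{2} \cdot 0 = 498 \cdot 0 = 0$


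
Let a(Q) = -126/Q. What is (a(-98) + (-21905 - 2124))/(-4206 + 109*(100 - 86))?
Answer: 84097/9380 ≈ 8.9656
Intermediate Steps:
(a(-98) + (-21905 - 2124))/(-4206 + 109*(100 - 86)) = (-126/(-98) + (-21905 - 2124))/(-4206 + 109*(100 - 86)) = (-126*(-1/98) - 24029)/(-4206 + 109*14) = (9/7 - 24029)/(-4206 + 1526) = -168194/7/(-2680) = -168194/7*(-1/2680) = 84097/9380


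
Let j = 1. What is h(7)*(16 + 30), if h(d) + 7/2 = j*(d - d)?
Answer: -161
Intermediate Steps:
h(d) = -7/2 (h(d) = -7/2 + 1*(d - d) = -7/2 + 1*0 = -7/2 + 0 = -7/2)
h(7)*(16 + 30) = -7*(16 + 30)/2 = -7/2*46 = -161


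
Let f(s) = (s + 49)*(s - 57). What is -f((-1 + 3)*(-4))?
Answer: 2665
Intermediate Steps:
f(s) = (-57 + s)*(49 + s) (f(s) = (49 + s)*(-57 + s) = (-57 + s)*(49 + s))
-f((-1 + 3)*(-4)) = -(-2793 + ((-1 + 3)*(-4))² - 8*(-1 + 3)*(-4)) = -(-2793 + (2*(-4))² - 16*(-4)) = -(-2793 + (-8)² - 8*(-8)) = -(-2793 + 64 + 64) = -1*(-2665) = 2665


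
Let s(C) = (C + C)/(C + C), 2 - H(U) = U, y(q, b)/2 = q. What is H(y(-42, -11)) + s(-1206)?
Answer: 87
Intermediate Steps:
y(q, b) = 2*q
H(U) = 2 - U
s(C) = 1 (s(C) = (2*C)/((2*C)) = (2*C)*(1/(2*C)) = 1)
H(y(-42, -11)) + s(-1206) = (2 - 2*(-42)) + 1 = (2 - 1*(-84)) + 1 = (2 + 84) + 1 = 86 + 1 = 87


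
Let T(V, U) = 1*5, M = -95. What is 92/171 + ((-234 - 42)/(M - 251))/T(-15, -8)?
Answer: 103178/147915 ≈ 0.69755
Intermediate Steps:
T(V, U) = 5
92/171 + ((-234 - 42)/(M - 251))/T(-15, -8) = 92/171 + ((-234 - 42)/(-95 - 251))/5 = 92*(1/171) - 276/(-346)*(1/5) = 92/171 - 276*(-1/346)*(1/5) = 92/171 + (138/173)*(1/5) = 92/171 + 138/865 = 103178/147915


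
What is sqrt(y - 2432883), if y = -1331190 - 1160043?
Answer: 6*I*sqrt(136781) ≈ 2219.0*I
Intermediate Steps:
y = -2491233
sqrt(y - 2432883) = sqrt(-2491233 - 2432883) = sqrt(-4924116) = 6*I*sqrt(136781)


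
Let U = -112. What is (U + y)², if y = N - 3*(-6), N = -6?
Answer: 10000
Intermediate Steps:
y = 12 (y = -6 - 3*(-6) = -6 + 18 = 12)
(U + y)² = (-112 + 12)² = (-100)² = 10000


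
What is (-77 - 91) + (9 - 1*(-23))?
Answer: -136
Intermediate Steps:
(-77 - 91) + (9 - 1*(-23)) = -168 + (9 + 23) = -168 + 32 = -136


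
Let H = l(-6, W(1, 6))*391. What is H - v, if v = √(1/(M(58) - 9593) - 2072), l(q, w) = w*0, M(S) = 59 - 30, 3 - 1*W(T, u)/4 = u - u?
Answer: -I*√47381512119/4782 ≈ -45.519*I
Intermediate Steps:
W(T, u) = 12 (W(T, u) = 12 - 4*(u - u) = 12 - 4*0 = 12 + 0 = 12)
M(S) = 29
l(q, w) = 0
v = I*√47381512119/4782 (v = √(1/(29 - 9593) - 2072) = √(1/(-9564) - 2072) = √(-1/9564 - 2072) = √(-19816609/9564) = I*√47381512119/4782 ≈ 45.519*I)
H = 0 (H = 0*391 = 0)
H - v = 0 - I*√47381512119/4782 = -I*√47381512119/4782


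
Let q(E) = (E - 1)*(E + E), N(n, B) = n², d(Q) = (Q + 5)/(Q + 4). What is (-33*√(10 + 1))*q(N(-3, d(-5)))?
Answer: -4752*√11 ≈ -15761.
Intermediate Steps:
d(Q) = (5 + Q)/(4 + Q)
q(E) = 2*E*(-1 + E) (q(E) = (-1 + E)*(2*E) = 2*E*(-1 + E))
(-33*√(10 + 1))*q(N(-3, d(-5))) = (-33*√(10 + 1))*(2*(-3)²*(-1 + (-3)²)) = (-33*√11)*(2*9*(-1 + 9)) = (-33*√11)*(2*9*8) = -33*√11*144 = -4752*√11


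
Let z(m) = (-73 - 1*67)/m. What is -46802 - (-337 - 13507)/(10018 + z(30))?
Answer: -351472637/7510 ≈ -46801.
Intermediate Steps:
z(m) = -140/m (z(m) = (-73 - 67)/m = -140/m)
-46802 - (-337 - 13507)/(10018 + z(30)) = -46802 - (-337 - 13507)/(10018 - 140/30) = -46802 - (-13844)/(10018 - 140*1/30) = -46802 - (-13844)/(10018 - 14/3) = -46802 - (-13844)/30040/3 = -46802 - (-13844)*3/30040 = -46802 - 1*(-10383/7510) = -46802 + 10383/7510 = -351472637/7510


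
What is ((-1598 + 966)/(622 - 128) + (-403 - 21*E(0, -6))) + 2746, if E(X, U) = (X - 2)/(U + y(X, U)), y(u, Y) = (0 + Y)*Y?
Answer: 2893754/1235 ≈ 2343.1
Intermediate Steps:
y(u, Y) = Y**2 (y(u, Y) = Y*Y = Y**2)
E(X, U) = (-2 + X)/(U + U**2) (E(X, U) = (X - 2)/(U + U**2) = (-2 + X)/(U + U**2))
((-1598 + 966)/(622 - 128) + (-403 - 21*E(0, -6))) + 2746 = ((-1598 + 966)/(622 - 128) + (-403 - 21*(-2 + 0)/((-6)*(1 - 6)))) + 2746 = (-632/494 + (-403 - 21*(-1/6*(-2)/(-5)))) + 2746 = (-632*1/494 + (-403 - 21*(-1/6*(-1/5)*(-2)))) + 2746 = (-316/247 + (-403 - 21*(-1)/15)) + 2746 = (-316/247 + (-403 - 1*(-7/5))) + 2746 = (-316/247 + (-403 + 7/5)) + 2746 = (-316/247 - 2008/5) + 2746 = -497556/1235 + 2746 = 2893754/1235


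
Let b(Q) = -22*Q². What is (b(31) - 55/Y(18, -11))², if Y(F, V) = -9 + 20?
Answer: 447195609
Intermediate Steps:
Y(F, V) = 11
(b(31) - 55/Y(18, -11))² = (-22*31² - 55/11)² = (-22*961 - 55*1/11)² = (-21142 - 5)² = (-21147)² = 447195609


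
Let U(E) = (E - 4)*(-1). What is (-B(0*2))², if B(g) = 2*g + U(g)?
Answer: 16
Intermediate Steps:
U(E) = 4 - E (U(E) = (-4 + E)*(-1) = 4 - E)
B(g) = 4 + g (B(g) = 2*g + (4 - g) = 4 + g)
(-B(0*2))² = (-(4 + 0*2))² = (-(4 + 0))² = (-1*4)² = (-4)² = 16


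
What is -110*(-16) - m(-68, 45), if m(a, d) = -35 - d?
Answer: 1840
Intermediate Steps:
-110*(-16) - m(-68, 45) = -110*(-16) - (-35 - 1*45) = 1760 - (-35 - 45) = 1760 - 1*(-80) = 1760 + 80 = 1840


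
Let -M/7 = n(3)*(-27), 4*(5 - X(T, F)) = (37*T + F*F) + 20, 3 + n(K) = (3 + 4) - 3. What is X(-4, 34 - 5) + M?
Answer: 63/4 ≈ 15.750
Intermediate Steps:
n(K) = 1 (n(K) = -3 + ((3 + 4) - 3) = -3 + (7 - 3) = -3 + 4 = 1)
X(T, F) = -37*T/4 - F²/4 (X(T, F) = 5 - ((37*T + F*F) + 20)/4 = 5 - ((37*T + F²) + 20)/4 = 5 - ((F² + 37*T) + 20)/4 = 5 - (20 + F² + 37*T)/4 = 5 + (-5 - 37*T/4 - F²/4) = -37*T/4 - F²/4)
M = 189 (M = -7*(-27) = 189)
X(-4, 34 - 5) + M = (-37/4*(-4) - (34 - 5)²/4) + 189 = (37 - ¼*29²) + 189 = (37 - ¼*841) + 189 = (37 - 841/4) + 189 = -693/4 + 189 = 63/4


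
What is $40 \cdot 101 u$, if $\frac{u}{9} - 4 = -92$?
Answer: $-3199680$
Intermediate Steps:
$u = -792$ ($u = 36 + 9 \left(-92\right) = 36 - 828 = -792$)
$40 \cdot 101 u = 40 \cdot 101 \left(-792\right) = 4040 \left(-792\right) = -3199680$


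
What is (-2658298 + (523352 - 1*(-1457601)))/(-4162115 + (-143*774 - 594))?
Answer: 677345/4273391 ≈ 0.15850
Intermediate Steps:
(-2658298 + (523352 - 1*(-1457601)))/(-4162115 + (-143*774 - 594)) = (-2658298 + (523352 + 1457601))/(-4162115 + (-110682 - 594)) = (-2658298 + 1980953)/(-4162115 - 111276) = -677345/(-4273391) = -677345*(-1/4273391) = 677345/4273391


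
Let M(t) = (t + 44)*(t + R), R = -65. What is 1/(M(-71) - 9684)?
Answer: -1/6012 ≈ -0.00016633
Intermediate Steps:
M(t) = (-65 + t)*(44 + t) (M(t) = (t + 44)*(t - 65) = (44 + t)*(-65 + t) = (-65 + t)*(44 + t))
1/(M(-71) - 9684) = 1/((-2860 + (-71)**2 - 21*(-71)) - 9684) = 1/((-2860 + 5041 + 1491) - 9684) = 1/(3672 - 9684) = 1/(-6012) = -1/6012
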